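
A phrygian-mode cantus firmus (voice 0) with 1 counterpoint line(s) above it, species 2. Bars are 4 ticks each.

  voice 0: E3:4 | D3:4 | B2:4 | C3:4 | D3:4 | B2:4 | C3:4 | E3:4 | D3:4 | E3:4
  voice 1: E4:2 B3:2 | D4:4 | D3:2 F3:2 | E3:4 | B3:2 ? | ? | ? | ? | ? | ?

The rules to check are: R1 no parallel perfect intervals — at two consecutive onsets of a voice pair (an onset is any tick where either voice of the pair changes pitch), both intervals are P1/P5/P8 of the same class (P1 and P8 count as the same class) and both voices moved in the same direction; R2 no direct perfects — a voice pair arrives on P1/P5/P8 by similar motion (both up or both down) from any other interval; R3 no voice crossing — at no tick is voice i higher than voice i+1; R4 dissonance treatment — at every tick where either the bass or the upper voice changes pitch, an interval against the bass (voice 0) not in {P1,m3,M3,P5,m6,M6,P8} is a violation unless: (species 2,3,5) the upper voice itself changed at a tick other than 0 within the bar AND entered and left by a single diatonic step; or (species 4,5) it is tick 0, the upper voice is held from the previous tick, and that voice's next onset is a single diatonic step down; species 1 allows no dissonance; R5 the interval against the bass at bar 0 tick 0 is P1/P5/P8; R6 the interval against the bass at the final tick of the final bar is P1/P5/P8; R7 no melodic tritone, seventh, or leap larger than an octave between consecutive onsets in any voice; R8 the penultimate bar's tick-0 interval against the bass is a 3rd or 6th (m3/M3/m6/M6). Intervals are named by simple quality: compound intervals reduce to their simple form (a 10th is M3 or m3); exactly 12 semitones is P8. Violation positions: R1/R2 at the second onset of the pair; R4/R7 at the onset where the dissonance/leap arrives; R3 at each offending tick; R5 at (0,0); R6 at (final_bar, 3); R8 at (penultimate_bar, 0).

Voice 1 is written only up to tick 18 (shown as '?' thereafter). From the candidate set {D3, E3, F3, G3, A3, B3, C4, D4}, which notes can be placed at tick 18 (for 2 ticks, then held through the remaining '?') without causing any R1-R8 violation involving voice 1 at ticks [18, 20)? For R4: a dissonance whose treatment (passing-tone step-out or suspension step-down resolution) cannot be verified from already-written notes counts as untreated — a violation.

{A3, B3, D3, D4}

D3: legal
E3: violates R4
F3: violates R7
G3: violates R4
A3: legal
B3: legal
C4: violates R4
D4: legal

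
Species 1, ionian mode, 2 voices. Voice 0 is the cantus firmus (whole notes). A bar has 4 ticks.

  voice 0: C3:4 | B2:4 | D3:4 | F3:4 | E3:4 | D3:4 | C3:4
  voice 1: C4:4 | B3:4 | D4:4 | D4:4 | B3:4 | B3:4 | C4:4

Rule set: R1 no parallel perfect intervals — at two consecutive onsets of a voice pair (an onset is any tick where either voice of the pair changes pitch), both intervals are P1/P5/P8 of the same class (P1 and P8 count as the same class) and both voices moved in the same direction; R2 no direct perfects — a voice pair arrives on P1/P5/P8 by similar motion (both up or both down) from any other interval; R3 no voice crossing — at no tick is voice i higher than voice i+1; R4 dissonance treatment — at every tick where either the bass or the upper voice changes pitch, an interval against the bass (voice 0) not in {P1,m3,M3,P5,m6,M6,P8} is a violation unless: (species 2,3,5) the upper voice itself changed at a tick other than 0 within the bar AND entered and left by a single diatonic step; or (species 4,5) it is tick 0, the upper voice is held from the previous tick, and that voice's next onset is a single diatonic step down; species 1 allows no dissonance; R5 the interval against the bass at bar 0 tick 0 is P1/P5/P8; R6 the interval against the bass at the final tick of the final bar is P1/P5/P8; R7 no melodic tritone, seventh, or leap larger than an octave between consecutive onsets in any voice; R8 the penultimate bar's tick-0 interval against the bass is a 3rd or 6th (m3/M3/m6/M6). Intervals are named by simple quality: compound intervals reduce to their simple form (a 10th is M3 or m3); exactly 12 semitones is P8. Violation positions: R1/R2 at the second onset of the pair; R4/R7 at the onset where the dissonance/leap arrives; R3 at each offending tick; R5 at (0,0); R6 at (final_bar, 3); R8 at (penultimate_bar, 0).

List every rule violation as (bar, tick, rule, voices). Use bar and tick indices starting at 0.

(1, 0, R1, (0, 1))
(2, 0, R1, (0, 1))
(4, 0, R2, (0, 1))

bar 0: v0=C3 v1=C4 downbeat P8
bar 1: v0=B2 v1=B3 downbeat P8
bar 2: v0=D3 v1=D4 downbeat P8
bar 3: v0=F3 v1=D4 downbeat M6
bar 4: v0=E3 v1=B3 downbeat P5
bar 5: v0=D3 v1=B3 downbeat M6
bar 6: v0=C3 v1=C4 downbeat P8
  -> R1 @ bar 1 tick 0 v(0, 1): C3/C4 P8 -> B2/B3 P8 similar
  -> R1 @ bar 2 tick 0 v(0, 1): B2/B3 P8 -> D3/D4 P8 similar
  -> R2 @ bar 4 tick 0 v(0, 1): F3/D4 M6 -> E3/B3 P5 similar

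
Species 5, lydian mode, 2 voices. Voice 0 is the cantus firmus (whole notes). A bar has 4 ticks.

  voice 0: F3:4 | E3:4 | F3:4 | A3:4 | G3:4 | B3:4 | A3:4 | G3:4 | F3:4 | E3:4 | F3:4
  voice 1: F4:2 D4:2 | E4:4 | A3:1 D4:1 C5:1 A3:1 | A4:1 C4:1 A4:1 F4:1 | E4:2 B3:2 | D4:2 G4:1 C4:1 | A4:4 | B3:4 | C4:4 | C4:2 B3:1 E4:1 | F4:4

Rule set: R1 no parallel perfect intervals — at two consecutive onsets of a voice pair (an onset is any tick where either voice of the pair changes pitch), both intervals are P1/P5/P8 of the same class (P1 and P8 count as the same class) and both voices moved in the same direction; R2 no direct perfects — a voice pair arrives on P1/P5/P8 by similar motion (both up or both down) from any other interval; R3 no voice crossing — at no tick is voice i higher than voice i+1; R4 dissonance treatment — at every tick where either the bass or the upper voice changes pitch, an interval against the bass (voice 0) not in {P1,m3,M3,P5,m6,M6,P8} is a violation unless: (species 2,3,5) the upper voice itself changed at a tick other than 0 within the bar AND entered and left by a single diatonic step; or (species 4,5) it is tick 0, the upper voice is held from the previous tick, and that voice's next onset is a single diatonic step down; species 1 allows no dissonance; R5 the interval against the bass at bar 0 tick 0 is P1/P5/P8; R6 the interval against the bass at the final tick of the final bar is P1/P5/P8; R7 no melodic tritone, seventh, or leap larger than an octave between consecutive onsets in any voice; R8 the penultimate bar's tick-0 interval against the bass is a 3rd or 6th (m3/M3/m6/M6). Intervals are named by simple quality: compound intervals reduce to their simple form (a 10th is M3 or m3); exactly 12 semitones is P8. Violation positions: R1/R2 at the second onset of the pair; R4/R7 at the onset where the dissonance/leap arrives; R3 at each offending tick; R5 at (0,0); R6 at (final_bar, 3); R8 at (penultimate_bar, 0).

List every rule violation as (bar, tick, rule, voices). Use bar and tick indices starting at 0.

(2, 2, R7, (1,))
(2, 3, R7, (1,))
(3, 0, R2, (0, 1))
(5, 3, R4, (0, 1))
(7, 0, R7, (1,))
(10, 0, R1, (0, 1))

bar 0: v0=F3 v1=F4 downbeat P8
bar 1: v0=E3 v1=E4 downbeat P8
bar 2: v0=F3 v1=A3 downbeat M3
bar 3: v0=A3 v1=A4 downbeat P8
bar 4: v0=G3 v1=E4 downbeat M6
bar 5: v0=B3 v1=D4 downbeat m3
bar 6: v0=A3 v1=A4 downbeat P8
bar 7: v0=G3 v1=B3 downbeat M3
bar 8: v0=F3 v1=C4 downbeat P5
bar 9: v0=E3 v1=C4 downbeat m6
bar 10: v0=F3 v1=F4 downbeat P8
  -> R7 @ bar 2 tick 2 v(1,): D4->C5 leap 10st
  -> R7 @ bar 2 tick 3 v(1,): C5->A3 leap 15st
  -> R2 @ bar 3 tick 0 v(0, 1): F3/A3 M3 -> A3/A4 P8 similar
  -> R4 @ bar 5 tick 3 v(0, 1): B3/C4 m2 untreated
  -> R7 @ bar 7 tick 0 v(1,): A4->B3 leap 10st
  -> R1 @ bar 10 tick 0 v(0, 1): E3/E4 P8 -> F3/F4 P8 similar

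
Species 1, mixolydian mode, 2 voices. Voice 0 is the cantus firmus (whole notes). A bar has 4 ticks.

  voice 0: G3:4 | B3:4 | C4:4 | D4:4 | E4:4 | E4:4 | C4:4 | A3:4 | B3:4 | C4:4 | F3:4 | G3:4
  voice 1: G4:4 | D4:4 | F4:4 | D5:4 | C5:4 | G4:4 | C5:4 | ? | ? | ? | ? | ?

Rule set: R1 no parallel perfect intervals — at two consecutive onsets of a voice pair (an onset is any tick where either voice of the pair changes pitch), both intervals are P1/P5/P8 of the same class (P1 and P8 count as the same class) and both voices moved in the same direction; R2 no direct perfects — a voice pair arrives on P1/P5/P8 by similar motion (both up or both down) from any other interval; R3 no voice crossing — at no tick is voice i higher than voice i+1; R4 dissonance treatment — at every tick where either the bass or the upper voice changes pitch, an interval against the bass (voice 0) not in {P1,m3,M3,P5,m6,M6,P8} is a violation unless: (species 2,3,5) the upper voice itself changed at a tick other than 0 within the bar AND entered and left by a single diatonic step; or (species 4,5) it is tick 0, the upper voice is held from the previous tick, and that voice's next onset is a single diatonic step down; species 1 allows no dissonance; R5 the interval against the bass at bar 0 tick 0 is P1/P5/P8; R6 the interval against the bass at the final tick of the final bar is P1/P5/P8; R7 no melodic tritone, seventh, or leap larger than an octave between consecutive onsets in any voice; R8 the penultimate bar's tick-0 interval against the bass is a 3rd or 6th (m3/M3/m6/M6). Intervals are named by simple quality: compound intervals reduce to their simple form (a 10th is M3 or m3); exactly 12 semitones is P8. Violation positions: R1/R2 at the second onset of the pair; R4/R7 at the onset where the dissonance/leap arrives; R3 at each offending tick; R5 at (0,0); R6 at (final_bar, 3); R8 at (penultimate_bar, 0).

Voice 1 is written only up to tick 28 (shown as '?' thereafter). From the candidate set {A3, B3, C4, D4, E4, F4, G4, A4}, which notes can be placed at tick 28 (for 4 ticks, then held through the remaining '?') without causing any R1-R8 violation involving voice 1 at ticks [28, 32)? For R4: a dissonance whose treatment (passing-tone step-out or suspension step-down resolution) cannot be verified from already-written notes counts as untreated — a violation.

{C4, F4}

A3: violates R1,R7
B3: violates R4,R7
C4: legal
D4: violates R4,R7
E4: violates R2
F4: legal
G4: violates R4
A4: violates R1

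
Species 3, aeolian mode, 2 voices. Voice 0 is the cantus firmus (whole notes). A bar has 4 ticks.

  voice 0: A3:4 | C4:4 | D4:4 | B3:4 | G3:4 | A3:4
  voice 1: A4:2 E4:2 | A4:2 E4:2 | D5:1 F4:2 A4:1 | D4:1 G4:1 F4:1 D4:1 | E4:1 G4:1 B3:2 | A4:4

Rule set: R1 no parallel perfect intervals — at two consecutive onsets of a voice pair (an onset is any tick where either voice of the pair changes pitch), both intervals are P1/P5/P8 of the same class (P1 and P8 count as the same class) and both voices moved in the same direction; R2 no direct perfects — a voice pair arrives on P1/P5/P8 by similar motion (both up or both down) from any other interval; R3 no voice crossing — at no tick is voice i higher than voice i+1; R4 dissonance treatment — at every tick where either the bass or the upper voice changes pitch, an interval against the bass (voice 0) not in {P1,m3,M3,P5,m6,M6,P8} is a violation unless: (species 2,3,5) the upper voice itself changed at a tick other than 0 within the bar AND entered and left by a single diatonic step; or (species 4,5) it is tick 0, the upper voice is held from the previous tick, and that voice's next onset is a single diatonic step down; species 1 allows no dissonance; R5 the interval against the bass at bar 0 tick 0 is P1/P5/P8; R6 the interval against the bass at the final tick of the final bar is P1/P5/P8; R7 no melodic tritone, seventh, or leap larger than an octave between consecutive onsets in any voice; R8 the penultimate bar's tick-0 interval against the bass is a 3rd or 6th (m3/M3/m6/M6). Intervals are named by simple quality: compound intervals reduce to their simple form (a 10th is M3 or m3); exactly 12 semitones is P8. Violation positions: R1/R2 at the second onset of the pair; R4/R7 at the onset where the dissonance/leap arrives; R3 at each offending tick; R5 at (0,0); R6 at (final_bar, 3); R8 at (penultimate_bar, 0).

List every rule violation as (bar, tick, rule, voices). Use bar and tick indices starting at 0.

bar 0: v0=A3 v1=A4 downbeat P8
bar 1: v0=C4 v1=A4 downbeat M6
bar 2: v0=D4 v1=D5 downbeat P8
bar 3: v0=B3 v1=D4 downbeat m3
bar 4: v0=G3 v1=E4 downbeat M6
bar 5: v0=A3 v1=A4 downbeat P8
  -> R2 @ bar 2 tick 0 v(0, 1): C4/E4 M3 -> D4/D5 P8 similar
  -> R7 @ bar 2 tick 0 v(1,): E4->D5 leap 10st
  -> R4 @ bar 3 tick 2 v(0, 1): B3/F4 TT untreated
  -> R2 @ bar 5 tick 0 v(0, 1): G3/B3 M3 -> A3/A4 P8 similar
  -> R7 @ bar 5 tick 0 v(1,): B3->A4 leap 10st

(2, 0, R2, (0, 1))
(2, 0, R7, (1,))
(3, 2, R4, (0, 1))
(5, 0, R2, (0, 1))
(5, 0, R7, (1,))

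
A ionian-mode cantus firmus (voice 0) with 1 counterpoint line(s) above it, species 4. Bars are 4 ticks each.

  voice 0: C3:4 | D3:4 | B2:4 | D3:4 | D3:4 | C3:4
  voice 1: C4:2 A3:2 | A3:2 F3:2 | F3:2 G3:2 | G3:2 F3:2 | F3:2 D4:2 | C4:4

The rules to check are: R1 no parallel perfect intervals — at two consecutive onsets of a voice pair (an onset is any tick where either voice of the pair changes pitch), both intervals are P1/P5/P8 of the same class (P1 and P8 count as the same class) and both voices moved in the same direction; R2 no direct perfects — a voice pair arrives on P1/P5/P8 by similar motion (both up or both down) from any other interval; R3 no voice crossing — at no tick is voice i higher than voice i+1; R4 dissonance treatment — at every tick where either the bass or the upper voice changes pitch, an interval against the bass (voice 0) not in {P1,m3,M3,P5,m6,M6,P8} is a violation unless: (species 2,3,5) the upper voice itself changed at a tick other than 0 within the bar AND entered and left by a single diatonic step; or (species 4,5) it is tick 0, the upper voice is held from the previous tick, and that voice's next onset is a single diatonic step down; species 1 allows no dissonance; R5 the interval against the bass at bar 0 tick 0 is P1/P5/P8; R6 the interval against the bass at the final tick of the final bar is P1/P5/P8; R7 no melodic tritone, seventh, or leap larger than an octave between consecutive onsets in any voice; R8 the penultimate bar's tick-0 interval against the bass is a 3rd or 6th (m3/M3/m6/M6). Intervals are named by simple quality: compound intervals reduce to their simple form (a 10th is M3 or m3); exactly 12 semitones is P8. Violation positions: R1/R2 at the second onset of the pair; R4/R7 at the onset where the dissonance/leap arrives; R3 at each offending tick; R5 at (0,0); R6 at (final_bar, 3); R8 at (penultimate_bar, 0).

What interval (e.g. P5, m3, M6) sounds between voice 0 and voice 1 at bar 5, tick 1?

voice 0=C3 voice 1=C4 -> P8

P8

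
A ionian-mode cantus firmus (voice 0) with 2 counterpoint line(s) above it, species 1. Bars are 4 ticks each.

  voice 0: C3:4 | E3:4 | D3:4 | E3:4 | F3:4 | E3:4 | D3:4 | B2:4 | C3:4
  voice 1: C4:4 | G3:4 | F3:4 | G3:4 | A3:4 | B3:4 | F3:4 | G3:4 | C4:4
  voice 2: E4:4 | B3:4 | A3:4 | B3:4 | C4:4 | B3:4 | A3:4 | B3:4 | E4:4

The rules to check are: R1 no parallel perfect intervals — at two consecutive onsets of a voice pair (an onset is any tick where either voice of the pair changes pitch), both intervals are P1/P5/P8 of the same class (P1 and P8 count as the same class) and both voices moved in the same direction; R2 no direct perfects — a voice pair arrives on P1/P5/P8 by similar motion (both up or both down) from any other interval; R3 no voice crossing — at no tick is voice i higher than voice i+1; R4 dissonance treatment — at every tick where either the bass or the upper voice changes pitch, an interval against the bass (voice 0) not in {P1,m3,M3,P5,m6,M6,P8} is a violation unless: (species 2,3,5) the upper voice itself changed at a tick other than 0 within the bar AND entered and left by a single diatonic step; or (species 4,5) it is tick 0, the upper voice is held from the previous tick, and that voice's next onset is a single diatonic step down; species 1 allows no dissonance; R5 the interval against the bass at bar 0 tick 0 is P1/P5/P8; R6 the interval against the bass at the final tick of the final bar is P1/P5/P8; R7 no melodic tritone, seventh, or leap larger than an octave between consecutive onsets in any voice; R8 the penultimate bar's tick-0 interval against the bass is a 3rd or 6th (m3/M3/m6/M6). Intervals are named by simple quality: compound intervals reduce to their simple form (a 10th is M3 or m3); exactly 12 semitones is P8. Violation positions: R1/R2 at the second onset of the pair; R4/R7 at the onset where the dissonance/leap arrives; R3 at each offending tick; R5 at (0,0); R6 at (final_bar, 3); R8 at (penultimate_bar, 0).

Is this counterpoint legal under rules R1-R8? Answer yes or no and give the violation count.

No (10 violations)

bar 0: v0=C3 v1=C4 v2=E4 (M3)
bar 1: v0=E3 v1=G3 v2=B3 (P5)
bar 2: v0=D3 v1=F3 v2=A3 (P5)
bar 3: v0=E3 v1=G3 v2=B3 (P5)
bar 4: v0=F3 v1=A3 v2=C4 (P5)
bar 5: v0=E3 v1=B3 v2=B3 (P5)
bar 6: v0=D3 v1=F3 v2=A3 (P5)
bar 7: v0=B2 v1=G3 v2=B3 (P8)
bar 8: v0=C3 v1=C4 v2=E4 (M3)
  R5 @ bar0.0: opens on M3
  R1 @ bar2.0: E3/B3 P5 -> D3/A3 P5 similar
  R1 @ bar3.0: D3/A3 P5 -> E3/B3 P5 similar
  R1 @ bar4.0: E3/B3 P5 -> F3/C4 P5 similar
  R1 @ bar5.0: F3/C4 P5 -> E3/B3 P5 similar
  R1 @ bar6.0: E3/B3 P5 -> D3/A3 P5 similar
  R7 @ bar6.0: B3->F3 leap 6st
  R8 @ bar7.0: penult P8 not 3rd/6th
  R2 @ bar8.0: B2/G3 m6 -> C3/C4 P8 similar
  R6 @ bar8.3: closes on M3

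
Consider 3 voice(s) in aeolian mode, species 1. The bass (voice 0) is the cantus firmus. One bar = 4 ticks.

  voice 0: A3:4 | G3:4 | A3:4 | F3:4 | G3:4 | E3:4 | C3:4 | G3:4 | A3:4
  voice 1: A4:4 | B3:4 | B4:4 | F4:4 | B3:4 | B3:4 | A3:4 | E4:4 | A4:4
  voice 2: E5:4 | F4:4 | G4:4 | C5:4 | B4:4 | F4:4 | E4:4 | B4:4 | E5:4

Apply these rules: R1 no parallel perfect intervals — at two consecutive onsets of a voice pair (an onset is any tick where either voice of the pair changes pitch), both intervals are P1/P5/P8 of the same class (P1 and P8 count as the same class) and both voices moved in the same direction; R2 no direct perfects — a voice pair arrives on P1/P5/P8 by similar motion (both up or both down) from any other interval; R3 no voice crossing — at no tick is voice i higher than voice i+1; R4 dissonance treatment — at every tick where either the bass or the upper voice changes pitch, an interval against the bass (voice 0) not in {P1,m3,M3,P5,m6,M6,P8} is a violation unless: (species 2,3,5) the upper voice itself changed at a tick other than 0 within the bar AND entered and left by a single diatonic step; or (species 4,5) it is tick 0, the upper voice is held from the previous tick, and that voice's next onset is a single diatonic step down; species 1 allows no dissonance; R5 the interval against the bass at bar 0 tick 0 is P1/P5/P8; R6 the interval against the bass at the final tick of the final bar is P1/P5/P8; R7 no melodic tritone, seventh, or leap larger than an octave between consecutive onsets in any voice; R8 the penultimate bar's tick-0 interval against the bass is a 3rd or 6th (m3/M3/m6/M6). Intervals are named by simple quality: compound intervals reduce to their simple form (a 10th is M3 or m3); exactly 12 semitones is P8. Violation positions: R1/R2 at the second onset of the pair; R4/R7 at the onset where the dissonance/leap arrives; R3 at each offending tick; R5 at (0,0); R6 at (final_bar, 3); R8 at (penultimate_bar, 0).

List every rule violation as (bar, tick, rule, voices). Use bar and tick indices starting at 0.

bar 0: v0=A3 v1=A4 v2=E5 downbeat P5
bar 1: v0=G3 v1=B3 v2=F4 downbeat m7
bar 2: v0=A3 v1=B4 v2=G4 downbeat m7
bar 3: v0=F3 v1=F4 v2=C5 downbeat P5
bar 4: v0=G3 v1=B3 v2=B4 downbeat M3
bar 5: v0=E3 v1=B3 v2=F4 downbeat m2
bar 6: v0=C3 v1=A3 v2=E4 downbeat M3
bar 7: v0=G3 v1=E4 v2=B4 downbeat M3
bar 8: v0=A3 v1=A4 v2=E5 downbeat P5
  -> R4 @ bar 1 tick 0 v(0, 2): G3/F4 m7 untreated
  -> R7 @ bar 1 tick 0 v(1,): A4->B3 leap 10st
  -> R7 @ bar 1 tick 0 v(2,): E5->F4 leap 11st
  -> R3 @ bar 2 tick 0 v(1, 2): B4 above G4
  -> R4 @ bar 2 tick 0 v(0, 1): A3/B4 M2 untreated
  -> R4 @ bar 2 tick 0 v(0, 2): A3/G4 m7 untreated
  -> R3 @ bar 2 tick 1 v(1, 2): B4 above G4
  -> R3 @ bar 2 tick 2 v(1, 2): B4 above G4
  -> R3 @ bar 2 tick 3 v(1, 2): B4 above G4
  -> R2 @ bar 3 tick 0 v(0, 1): A3/B4 M2 -> F3/F4 P8 similar
  -> R7 @ bar 3 tick 0 v(1,): B4->F4 leap 6st
  -> R2 @ bar 4 tick 0 v(1, 2): F4/C5 P5 -> B3/B4 P8 similar
  -> R7 @ bar 4 tick 0 v(1,): F4->B3 leap 6st
  -> R4 @ bar 5 tick 0 v(0, 2): E3/F4 m2 untreated
  -> R7 @ bar 5 tick 0 v(2,): B4->F4 leap 6st
  -> R2 @ bar 6 tick 0 v(1, 2): B3/F4 TT -> A3/E4 P5 similar
  -> R1 @ bar 7 tick 0 v(1, 2): A3/E4 P5 -> E4/B4 P5 similar
  -> R1 @ bar 8 tick 0 v(1, 2): E4/B4 P5 -> A4/E5 P5 similar
  -> R2 @ bar 8 tick 0 v(0, 1): G3/E4 M6 -> A3/A4 P8 similar
  -> R2 @ bar 8 tick 0 v(0, 2): G3/B4 M3 -> A3/E5 P5 similar

(1, 0, R4, (0, 2))
(1, 0, R7, (1,))
(1, 0, R7, (2,))
(2, 0, R3, (1, 2))
(2, 0, R4, (0, 1))
(2, 0, R4, (0, 2))
(2, 1, R3, (1, 2))
(2, 2, R3, (1, 2))
(2, 3, R3, (1, 2))
(3, 0, R2, (0, 1))
(3, 0, R7, (1,))
(4, 0, R2, (1, 2))
(4, 0, R7, (1,))
(5, 0, R4, (0, 2))
(5, 0, R7, (2,))
(6, 0, R2, (1, 2))
(7, 0, R1, (1, 2))
(8, 0, R1, (1, 2))
(8, 0, R2, (0, 1))
(8, 0, R2, (0, 2))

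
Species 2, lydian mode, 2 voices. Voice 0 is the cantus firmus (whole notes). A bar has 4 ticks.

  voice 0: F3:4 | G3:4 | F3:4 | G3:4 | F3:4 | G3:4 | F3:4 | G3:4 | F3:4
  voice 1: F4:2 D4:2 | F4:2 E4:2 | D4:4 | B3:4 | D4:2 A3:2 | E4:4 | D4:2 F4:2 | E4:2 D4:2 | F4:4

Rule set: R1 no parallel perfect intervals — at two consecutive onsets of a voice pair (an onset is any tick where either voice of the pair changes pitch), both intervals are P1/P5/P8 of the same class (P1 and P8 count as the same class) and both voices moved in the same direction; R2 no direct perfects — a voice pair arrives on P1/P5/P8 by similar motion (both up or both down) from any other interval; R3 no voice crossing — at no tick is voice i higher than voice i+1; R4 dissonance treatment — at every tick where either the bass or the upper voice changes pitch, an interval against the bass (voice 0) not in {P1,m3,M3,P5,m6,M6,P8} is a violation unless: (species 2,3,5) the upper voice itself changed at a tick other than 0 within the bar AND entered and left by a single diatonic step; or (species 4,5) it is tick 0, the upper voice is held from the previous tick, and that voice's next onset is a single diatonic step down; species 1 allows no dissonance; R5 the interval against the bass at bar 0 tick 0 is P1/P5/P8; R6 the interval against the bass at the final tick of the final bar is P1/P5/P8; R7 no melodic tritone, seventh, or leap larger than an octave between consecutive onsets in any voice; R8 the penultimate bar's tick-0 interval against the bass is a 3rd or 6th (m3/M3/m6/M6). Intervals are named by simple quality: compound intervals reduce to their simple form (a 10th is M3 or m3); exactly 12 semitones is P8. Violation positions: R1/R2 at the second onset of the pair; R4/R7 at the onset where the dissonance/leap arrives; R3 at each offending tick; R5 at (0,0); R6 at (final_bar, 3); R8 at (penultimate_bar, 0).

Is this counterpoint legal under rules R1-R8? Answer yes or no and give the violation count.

bar 0: v0=F3 v1=F4 (P8)
bar 1: v0=G3 v1=F4 (m7)
bar 2: v0=F3 v1=D4 (M6)
bar 3: v0=G3 v1=B3 (M3)
bar 4: v0=F3 v1=D4 (M6)
bar 5: v0=G3 v1=E4 (M6)
bar 6: v0=F3 v1=D4 (M6)
bar 7: v0=G3 v1=E4 (M6)
bar 8: v0=F3 v1=F4 (P8)
  R4 @ bar1.0: G3/F4 m7 untreated

No (1 violations)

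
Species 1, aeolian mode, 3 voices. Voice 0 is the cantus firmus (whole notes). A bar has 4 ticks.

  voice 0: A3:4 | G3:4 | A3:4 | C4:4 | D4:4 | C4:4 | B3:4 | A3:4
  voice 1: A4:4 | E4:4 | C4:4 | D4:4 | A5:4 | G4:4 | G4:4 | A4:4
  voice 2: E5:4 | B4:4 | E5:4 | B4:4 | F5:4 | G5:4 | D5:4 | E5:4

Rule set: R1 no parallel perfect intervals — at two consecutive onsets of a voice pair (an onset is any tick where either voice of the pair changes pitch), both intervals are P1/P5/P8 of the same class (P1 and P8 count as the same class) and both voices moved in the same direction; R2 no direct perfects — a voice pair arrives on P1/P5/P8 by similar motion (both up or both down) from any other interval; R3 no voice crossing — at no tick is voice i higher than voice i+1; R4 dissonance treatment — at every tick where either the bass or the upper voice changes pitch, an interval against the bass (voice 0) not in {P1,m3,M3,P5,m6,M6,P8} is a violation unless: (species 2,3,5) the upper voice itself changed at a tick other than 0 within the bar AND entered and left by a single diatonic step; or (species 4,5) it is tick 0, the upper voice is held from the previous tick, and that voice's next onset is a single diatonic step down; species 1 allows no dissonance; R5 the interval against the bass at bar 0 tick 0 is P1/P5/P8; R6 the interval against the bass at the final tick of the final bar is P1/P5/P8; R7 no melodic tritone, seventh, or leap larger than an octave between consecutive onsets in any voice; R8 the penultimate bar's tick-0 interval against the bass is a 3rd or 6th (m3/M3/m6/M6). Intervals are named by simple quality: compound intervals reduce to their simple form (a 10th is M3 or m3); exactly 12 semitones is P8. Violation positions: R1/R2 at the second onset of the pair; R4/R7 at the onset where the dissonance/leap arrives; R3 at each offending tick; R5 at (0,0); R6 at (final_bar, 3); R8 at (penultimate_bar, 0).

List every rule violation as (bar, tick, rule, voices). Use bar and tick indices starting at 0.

bar 0: v0=A3 v1=A4 v2=E5 downbeat P5
bar 1: v0=G3 v1=E4 v2=B4 downbeat M3
bar 2: v0=A3 v1=C4 v2=E5 downbeat P5
bar 3: v0=C4 v1=D4 v2=B4 downbeat M7
bar 4: v0=D4 v1=A5 v2=F5 downbeat m3
bar 5: v0=C4 v1=G4 v2=G5 downbeat P5
bar 6: v0=B3 v1=G4 v2=D5 downbeat m3
bar 7: v0=A3 v1=A4 v2=E5 downbeat P5
  -> R1 @ bar 1 tick 0 v(1, 2): A4/E5 P5 -> E4/B4 P5 similar
  -> R2 @ bar 2 tick 0 v(0, 2): G3/B4 M3 -> A3/E5 P5 similar
  -> R4 @ bar 3 tick 0 v(0, 1): C4/D4 M2 untreated
  -> R4 @ bar 3 tick 0 v(0, 2): C4/B4 M7 untreated
  -> R2 @ bar 4 tick 0 v(0, 1): C4/D4 M2 -> D4/A5 P5 similar
  -> R3 @ bar 4 tick 0 v(1, 2): A5 above F5
  -> R7 @ bar 4 tick 0 v(1,): D4->A5 leap 19st
  -> R7 @ bar 4 tick 0 v(2,): B4->F5 leap 6st
  -> R3 @ bar 4 tick 1 v(1, 2): A5 above F5
  -> R3 @ bar 4 tick 2 v(1, 2): A5 above F5
  -> R3 @ bar 4 tick 3 v(1, 2): A5 above F5
  -> R1 @ bar 5 tick 0 v(0, 1): D4/A5 P5 -> C4/G4 P5 similar
  -> R7 @ bar 5 tick 0 v(1,): A5->G4 leap 14st
  -> R1 @ bar 7 tick 0 v(1, 2): G4/D5 P5 -> A4/E5 P5 similar

(1, 0, R1, (1, 2))
(2, 0, R2, (0, 2))
(3, 0, R4, (0, 1))
(3, 0, R4, (0, 2))
(4, 0, R2, (0, 1))
(4, 0, R3, (1, 2))
(4, 0, R7, (1,))
(4, 0, R7, (2,))
(4, 1, R3, (1, 2))
(4, 2, R3, (1, 2))
(4, 3, R3, (1, 2))
(5, 0, R1, (0, 1))
(5, 0, R7, (1,))
(7, 0, R1, (1, 2))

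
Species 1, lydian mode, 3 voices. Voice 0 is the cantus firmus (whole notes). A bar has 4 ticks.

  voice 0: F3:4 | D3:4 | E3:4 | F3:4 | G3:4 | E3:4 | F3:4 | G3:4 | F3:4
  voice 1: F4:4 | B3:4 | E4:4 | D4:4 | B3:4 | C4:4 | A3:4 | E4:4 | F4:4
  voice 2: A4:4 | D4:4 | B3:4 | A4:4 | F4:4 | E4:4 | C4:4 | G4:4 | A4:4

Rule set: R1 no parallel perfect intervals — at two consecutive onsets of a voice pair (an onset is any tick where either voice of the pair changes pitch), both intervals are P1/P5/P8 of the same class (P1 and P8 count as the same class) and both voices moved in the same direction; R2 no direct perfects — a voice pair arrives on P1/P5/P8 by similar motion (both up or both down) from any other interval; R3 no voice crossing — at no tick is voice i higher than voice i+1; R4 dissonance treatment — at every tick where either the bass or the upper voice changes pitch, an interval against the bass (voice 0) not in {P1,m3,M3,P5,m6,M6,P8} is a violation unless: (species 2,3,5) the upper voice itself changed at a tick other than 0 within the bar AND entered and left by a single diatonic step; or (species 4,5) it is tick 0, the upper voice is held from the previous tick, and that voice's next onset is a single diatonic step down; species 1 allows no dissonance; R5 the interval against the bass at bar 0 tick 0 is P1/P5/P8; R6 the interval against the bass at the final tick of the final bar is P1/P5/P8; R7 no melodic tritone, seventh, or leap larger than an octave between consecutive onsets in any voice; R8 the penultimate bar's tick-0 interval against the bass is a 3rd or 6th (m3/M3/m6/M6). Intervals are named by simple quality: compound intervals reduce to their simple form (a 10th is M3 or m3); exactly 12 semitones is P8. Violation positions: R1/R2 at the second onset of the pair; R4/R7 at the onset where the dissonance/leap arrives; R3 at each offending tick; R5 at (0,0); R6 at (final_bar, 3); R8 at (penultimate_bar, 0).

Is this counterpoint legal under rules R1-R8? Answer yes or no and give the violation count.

No (14 violations)

bar 0: v0=F3 v1=F4 v2=A4 (M3)
bar 1: v0=D3 v1=B3 v2=D4 (P8)
bar 2: v0=E3 v1=E4 v2=B3 (P5)
bar 3: v0=F3 v1=D4 v2=A4 (M3)
bar 4: v0=G3 v1=B3 v2=F4 (m7)
bar 5: v0=E3 v1=C4 v2=E4 (P8)
bar 6: v0=F3 v1=A3 v2=C4 (P5)
bar 7: v0=G3 v1=E4 v2=G4 (P8)
bar 8: v0=F3 v1=F4 v2=A4 (M3)
  R5 @ bar0.0: opens on M3
  R2 @ bar1.0: F3/A4 M3 -> D3/D4 P8 similar
  R7 @ bar1.0: F4->B3 leap 6st
  R2 @ bar2.0: D3/B3 M6 -> E3/E4 P8 similar
  R3 @ bar2.0: E4 above B3
  R3 @ bar2.1: E4 above B3
  R3 @ bar2.2: E4 above B3
  R3 @ bar2.3: E4 above B3
  R7 @ bar3.0: B3->A4 leap 10st
  R4 @ bar4.0: G3/F4 m7 untreated
  R2 @ bar5.0: G3/F4 m7 -> E3/E4 P8 similar
  R2 @ bar7.0: F3/C4 P5 -> G3/G4 P8 similar
  R8 @ bar7.0: penult P8 not 3rd/6th
  R6 @ bar8.3: closes on M3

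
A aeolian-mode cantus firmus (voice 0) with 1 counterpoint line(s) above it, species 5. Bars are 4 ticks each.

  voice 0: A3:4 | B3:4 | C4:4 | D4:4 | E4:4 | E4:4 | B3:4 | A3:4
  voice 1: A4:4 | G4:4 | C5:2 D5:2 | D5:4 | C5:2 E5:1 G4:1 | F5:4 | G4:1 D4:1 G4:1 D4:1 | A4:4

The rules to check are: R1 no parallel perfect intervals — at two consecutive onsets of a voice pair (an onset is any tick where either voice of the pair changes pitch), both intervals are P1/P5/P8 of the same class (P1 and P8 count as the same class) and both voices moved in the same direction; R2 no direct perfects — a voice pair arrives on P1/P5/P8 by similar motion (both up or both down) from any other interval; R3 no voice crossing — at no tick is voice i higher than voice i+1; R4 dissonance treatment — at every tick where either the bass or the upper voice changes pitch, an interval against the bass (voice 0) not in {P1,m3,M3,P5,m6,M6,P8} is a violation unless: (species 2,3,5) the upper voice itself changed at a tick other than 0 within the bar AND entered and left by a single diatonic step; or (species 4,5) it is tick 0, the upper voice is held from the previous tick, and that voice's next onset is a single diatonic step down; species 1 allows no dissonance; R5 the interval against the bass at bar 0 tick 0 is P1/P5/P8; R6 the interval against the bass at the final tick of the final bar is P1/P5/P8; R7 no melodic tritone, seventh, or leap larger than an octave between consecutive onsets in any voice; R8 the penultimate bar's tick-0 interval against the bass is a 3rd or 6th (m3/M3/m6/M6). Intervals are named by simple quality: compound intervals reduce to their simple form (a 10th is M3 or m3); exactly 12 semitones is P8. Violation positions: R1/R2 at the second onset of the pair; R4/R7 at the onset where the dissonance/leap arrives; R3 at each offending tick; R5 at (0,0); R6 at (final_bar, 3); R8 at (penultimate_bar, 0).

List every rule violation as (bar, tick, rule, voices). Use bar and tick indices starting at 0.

(2, 0, R2, (0, 1))
(5, 0, R4, (0, 1))
(5, 0, R7, (1,))
(6, 0, R7, (1,))

bar 0: v0=A3 v1=A4 downbeat P8
bar 1: v0=B3 v1=G4 downbeat m6
bar 2: v0=C4 v1=C5 downbeat P8
bar 3: v0=D4 v1=D5 downbeat P8
bar 4: v0=E4 v1=C5 downbeat m6
bar 5: v0=E4 v1=F5 downbeat m2
bar 6: v0=B3 v1=G4 downbeat m6
bar 7: v0=A3 v1=A4 downbeat P8
  -> R2 @ bar 2 tick 0 v(0, 1): B3/G4 m6 -> C4/C5 P8 similar
  -> R4 @ bar 5 tick 0 v(0, 1): E4/F5 m2 untreated
  -> R7 @ bar 5 tick 0 v(1,): G4->F5 leap 10st
  -> R7 @ bar 6 tick 0 v(1,): F5->G4 leap 10st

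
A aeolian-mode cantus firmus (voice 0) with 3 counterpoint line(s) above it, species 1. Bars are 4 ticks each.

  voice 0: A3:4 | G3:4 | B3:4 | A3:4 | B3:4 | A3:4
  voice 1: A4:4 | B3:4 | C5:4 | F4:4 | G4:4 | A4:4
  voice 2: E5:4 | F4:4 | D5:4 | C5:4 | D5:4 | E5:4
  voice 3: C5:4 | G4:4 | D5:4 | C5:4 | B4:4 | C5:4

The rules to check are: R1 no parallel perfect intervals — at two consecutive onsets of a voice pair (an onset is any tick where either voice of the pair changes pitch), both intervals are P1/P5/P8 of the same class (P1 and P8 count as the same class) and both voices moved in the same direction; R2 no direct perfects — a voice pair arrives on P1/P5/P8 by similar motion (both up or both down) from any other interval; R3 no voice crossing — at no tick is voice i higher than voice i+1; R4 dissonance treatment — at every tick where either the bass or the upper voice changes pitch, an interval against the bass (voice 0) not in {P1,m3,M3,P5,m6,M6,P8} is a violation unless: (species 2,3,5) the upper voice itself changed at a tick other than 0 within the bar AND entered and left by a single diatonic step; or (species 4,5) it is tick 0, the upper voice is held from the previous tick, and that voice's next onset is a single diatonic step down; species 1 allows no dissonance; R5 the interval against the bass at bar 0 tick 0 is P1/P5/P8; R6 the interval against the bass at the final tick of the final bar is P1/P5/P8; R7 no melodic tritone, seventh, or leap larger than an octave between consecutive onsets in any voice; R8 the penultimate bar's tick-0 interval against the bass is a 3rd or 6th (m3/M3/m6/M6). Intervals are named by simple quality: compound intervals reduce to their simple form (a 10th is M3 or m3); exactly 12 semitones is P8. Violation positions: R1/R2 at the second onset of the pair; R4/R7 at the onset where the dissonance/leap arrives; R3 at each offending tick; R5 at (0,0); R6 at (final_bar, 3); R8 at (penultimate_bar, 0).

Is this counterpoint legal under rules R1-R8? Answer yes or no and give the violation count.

No (27 violations)

bar 0: v0=A3 v1=A4 v2=E5 v3=C5 (m3)
bar 1: v0=G3 v1=B3 v2=F4 v3=G4 (P8)
bar 2: v0=B3 v1=C5 v2=D5 v3=D5 (m3)
bar 3: v0=A3 v1=F4 v2=C5 v3=C5 (m3)
bar 4: v0=B3 v1=G4 v2=D5 v3=B4 (P8)
bar 5: v0=A3 v1=A4 v2=E5 v3=C5 (m3)
  R3 @ bar0.0: E5 above C5
  R5 @ bar0.0: opens on m3
  R3 @ bar0.1: E5 above C5
  R3 @ bar0.2: E5 above C5
  R3 @ bar0.3: E5 above C5
  R2 @ bar1.0: A3/C5 m3 -> G3/G4 P8 similar
  R4 @ bar1.0: G3/F4 m7 untreated
  R7 @ bar1.0: A4->B3 leap 10st
  R7 @ bar1.0: E5->F4 leap 11st
  R2 @ bar2.0: F4/G4 M2 -> D5/D5 P1 similar
  R4 @ bar2.0: B3/C5 m2 untreated
  R7 @ bar2.0: B3->C5 leap 13st
  R1 @ bar3.0: D5/D5 P1 -> C5/C5 P1 similar
  R2 @ bar3.0: C5/D5 M2 -> F4/C5 P5 similar
  R2 @ bar3.0: C5/D5 M2 -> F4/C5 P5 similar
  R1 @ bar4.0: F4/C5 P5 -> G4/D5 P5 similar
  R3 @ bar4.0: D5 above B4
  R8 @ bar4.0: penult P8 not 3rd/6th
  R3 @ bar4.1: D5 above B4
  R3 @ bar4.2: D5 above B4
  R3 @ bar4.3: D5 above B4
  R1 @ bar5.0: G4/D5 P5 -> A4/E5 P5 similar
  R3 @ bar5.0: E5 above C5
  R3 @ bar5.1: E5 above C5
  R3 @ bar5.2: E5 above C5
  R3 @ bar5.3: E5 above C5
  R6 @ bar5.3: closes on m3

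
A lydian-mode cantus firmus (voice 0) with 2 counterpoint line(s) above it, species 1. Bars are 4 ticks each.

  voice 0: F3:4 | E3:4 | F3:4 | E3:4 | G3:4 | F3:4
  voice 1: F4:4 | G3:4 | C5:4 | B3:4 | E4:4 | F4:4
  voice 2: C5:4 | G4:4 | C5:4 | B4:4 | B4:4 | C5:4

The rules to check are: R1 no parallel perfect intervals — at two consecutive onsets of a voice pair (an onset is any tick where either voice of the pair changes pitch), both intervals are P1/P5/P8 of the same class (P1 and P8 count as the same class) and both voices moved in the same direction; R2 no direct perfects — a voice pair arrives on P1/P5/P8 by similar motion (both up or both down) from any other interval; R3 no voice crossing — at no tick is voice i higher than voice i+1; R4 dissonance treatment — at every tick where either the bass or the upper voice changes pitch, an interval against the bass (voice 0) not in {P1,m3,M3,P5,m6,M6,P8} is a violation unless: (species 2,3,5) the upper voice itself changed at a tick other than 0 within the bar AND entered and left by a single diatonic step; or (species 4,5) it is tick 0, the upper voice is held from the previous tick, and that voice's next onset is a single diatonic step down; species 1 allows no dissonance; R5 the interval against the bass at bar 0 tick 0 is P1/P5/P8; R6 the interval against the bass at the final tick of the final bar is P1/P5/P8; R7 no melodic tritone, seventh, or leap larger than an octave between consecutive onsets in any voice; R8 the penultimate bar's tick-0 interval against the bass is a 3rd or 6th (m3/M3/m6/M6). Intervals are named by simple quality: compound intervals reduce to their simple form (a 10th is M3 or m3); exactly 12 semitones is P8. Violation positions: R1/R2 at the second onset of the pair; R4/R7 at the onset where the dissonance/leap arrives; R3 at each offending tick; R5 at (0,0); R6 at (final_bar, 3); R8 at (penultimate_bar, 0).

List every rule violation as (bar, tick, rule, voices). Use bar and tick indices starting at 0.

(1, 0, R2, (1, 2))
(1, 0, R7, (1,))
(2, 0, R1, (1, 2))
(2, 0, R2, (0, 1))
(2, 0, R2, (0, 2))
(2, 0, R7, (1,))
(3, 0, R1, (0, 1))
(3, 0, R1, (0, 2))
(3, 0, R1, (1, 2))
(3, 0, R7, (1,))
(5, 0, R1, (1, 2))

bar 0: v0=F3 v1=F4 v2=C5 downbeat P5
bar 1: v0=E3 v1=G3 v2=G4 downbeat m3
bar 2: v0=F3 v1=C5 v2=C5 downbeat P5
bar 3: v0=E3 v1=B3 v2=B4 downbeat P5
bar 4: v0=G3 v1=E4 v2=B4 downbeat M3
bar 5: v0=F3 v1=F4 v2=C5 downbeat P5
  -> R2 @ bar 1 tick 0 v(1, 2): F4/C5 P5 -> G3/G4 P8 similar
  -> R7 @ bar 1 tick 0 v(1,): F4->G3 leap 10st
  -> R1 @ bar 2 tick 0 v(1, 2): G3/G4 P8 -> C5/C5 P1 similar
  -> R2 @ bar 2 tick 0 v(0, 1): E3/G3 m3 -> F3/C5 P5 similar
  -> R2 @ bar 2 tick 0 v(0, 2): E3/G4 m3 -> F3/C5 P5 similar
  -> R7 @ bar 2 tick 0 v(1,): G3->C5 leap 17st
  -> R1 @ bar 3 tick 0 v(0, 1): F3/C5 P5 -> E3/B3 P5 similar
  -> R1 @ bar 3 tick 0 v(0, 2): F3/C5 P5 -> E3/B4 P5 similar
  -> R1 @ bar 3 tick 0 v(1, 2): C5/C5 P1 -> B3/B4 P8 similar
  -> R7 @ bar 3 tick 0 v(1,): C5->B3 leap 13st
  -> R1 @ bar 5 tick 0 v(1, 2): E4/B4 P5 -> F4/C5 P5 similar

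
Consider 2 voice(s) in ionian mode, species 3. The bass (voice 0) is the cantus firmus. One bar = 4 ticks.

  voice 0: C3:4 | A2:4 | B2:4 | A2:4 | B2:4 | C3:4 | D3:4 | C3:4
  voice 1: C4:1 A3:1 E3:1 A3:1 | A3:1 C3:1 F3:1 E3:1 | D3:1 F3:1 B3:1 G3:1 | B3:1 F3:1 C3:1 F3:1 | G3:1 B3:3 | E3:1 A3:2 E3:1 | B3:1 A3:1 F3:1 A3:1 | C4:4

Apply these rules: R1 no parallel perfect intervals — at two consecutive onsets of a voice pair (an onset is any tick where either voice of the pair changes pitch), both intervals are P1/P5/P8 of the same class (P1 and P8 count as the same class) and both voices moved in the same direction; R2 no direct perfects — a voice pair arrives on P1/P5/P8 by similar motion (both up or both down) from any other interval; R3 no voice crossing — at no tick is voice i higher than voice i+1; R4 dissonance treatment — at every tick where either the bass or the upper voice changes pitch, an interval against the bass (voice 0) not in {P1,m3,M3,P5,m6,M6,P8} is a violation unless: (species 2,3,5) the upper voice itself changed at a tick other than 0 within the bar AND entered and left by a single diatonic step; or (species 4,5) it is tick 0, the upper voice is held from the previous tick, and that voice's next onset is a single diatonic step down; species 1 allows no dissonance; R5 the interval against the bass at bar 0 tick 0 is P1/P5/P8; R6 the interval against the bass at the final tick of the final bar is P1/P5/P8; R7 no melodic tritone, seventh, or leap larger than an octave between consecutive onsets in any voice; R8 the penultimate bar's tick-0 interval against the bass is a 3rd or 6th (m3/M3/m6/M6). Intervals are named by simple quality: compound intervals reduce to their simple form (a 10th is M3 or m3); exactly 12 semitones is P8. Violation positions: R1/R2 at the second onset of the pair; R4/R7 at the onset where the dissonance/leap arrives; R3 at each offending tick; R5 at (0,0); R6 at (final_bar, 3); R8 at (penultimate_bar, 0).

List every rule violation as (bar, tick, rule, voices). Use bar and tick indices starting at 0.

bar 0: v0=C3 v1=C4 downbeat P8
bar 1: v0=A2 v1=A3 downbeat P8
bar 2: v0=B2 v1=D3 downbeat m3
bar 3: v0=A2 v1=B3 downbeat M2
bar 4: v0=B2 v1=G3 downbeat m6
bar 5: v0=C3 v1=E3 downbeat M3
bar 6: v0=D3 v1=B3 downbeat M6
bar 7: v0=C3 v1=C4 downbeat P8
  -> R4 @ bar 2 tick 1 v(0, 1): B2/F3 TT untreated
  -> R7 @ bar 2 tick 2 v(1,): F3->B3 leap 6st
  -> R4 @ bar 3 tick 0 v(0, 1): A2/B3 M2 untreated
  -> R7 @ bar 3 tick 1 v(1,): B3->F3 leap 6st

(2, 1, R4, (0, 1))
(2, 2, R7, (1,))
(3, 0, R4, (0, 1))
(3, 1, R7, (1,))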